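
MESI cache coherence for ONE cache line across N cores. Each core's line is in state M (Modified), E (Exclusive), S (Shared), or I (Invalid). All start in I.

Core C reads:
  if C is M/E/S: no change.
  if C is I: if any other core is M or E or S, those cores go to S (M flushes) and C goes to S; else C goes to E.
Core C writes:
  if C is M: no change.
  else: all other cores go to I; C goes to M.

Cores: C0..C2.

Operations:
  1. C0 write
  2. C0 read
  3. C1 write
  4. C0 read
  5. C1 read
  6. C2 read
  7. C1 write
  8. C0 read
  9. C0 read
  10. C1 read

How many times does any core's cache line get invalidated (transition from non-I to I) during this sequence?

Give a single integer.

Op 1: C0 write [C0 write: invalidate none -> C0=M] -> [M,I,I] (invalidations this op: 0; running total: 0)
Op 2: C0 read [C0 read: already in M, no change] -> [M,I,I] (invalidations this op: 0; running total: 0)
Op 3: C1 write [C1 write: invalidate ['C0=M'] -> C1=M] -> [I,M,I] (invalidations this op: 1; running total: 1)
Op 4: C0 read [C0 read from I: others=['C1=M'] -> C0=S, others downsized to S] -> [S,S,I] (invalidations this op: 0; running total: 1)
Op 5: C1 read [C1 read: already in S, no change] -> [S,S,I] (invalidations this op: 0; running total: 1)
Op 6: C2 read [C2 read from I: others=['C0=S', 'C1=S'] -> C2=S, others downsized to S] -> [S,S,S] (invalidations this op: 0; running total: 1)
Op 7: C1 write [C1 write: invalidate ['C0=S', 'C2=S'] -> C1=M] -> [I,M,I] (invalidations this op: 2; running total: 3)
Op 8: C0 read [C0 read from I: others=['C1=M'] -> C0=S, others downsized to S] -> [S,S,I] (invalidations this op: 0; running total: 3)
Op 9: C0 read [C0 read: already in S, no change] -> [S,S,I] (invalidations this op: 0; running total: 3)
Op 10: C1 read [C1 read: already in S, no change] -> [S,S,I] (invalidations this op: 0; running total: 3)

Answer: 3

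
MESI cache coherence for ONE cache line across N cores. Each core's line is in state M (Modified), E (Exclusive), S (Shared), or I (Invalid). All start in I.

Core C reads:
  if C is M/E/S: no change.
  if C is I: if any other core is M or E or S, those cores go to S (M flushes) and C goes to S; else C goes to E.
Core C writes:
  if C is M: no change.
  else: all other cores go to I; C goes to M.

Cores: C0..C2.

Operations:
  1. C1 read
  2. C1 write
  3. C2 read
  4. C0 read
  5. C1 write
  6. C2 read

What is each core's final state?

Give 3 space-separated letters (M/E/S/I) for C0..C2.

Answer: I S S

Derivation:
Op 1: C1 read [C1 read from I: no other sharers -> C1=E (exclusive)] -> [I,E,I]
Op 2: C1 write [C1 write: invalidate none -> C1=M] -> [I,M,I]
Op 3: C2 read [C2 read from I: others=['C1=M'] -> C2=S, others downsized to S] -> [I,S,S]
Op 4: C0 read [C0 read from I: others=['C1=S', 'C2=S'] -> C0=S, others downsized to S] -> [S,S,S]
Op 5: C1 write [C1 write: invalidate ['C0=S', 'C2=S'] -> C1=M] -> [I,M,I]
Op 6: C2 read [C2 read from I: others=['C1=M'] -> C2=S, others downsized to S] -> [I,S,S]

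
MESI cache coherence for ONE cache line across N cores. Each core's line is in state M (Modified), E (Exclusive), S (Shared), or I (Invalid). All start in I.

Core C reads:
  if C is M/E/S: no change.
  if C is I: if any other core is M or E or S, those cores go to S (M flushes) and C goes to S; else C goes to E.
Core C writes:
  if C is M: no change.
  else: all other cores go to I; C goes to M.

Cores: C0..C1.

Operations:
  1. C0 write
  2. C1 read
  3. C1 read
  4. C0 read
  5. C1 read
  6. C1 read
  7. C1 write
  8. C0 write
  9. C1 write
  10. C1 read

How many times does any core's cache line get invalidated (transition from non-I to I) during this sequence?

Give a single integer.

Answer: 3

Derivation:
Op 1: C0 write [C0 write: invalidate none -> C0=M] -> [M,I] (invalidations this op: 0; running total: 0)
Op 2: C1 read [C1 read from I: others=['C0=M'] -> C1=S, others downsized to S] -> [S,S] (invalidations this op: 0; running total: 0)
Op 3: C1 read [C1 read: already in S, no change] -> [S,S] (invalidations this op: 0; running total: 0)
Op 4: C0 read [C0 read: already in S, no change] -> [S,S] (invalidations this op: 0; running total: 0)
Op 5: C1 read [C1 read: already in S, no change] -> [S,S] (invalidations this op: 0; running total: 0)
Op 6: C1 read [C1 read: already in S, no change] -> [S,S] (invalidations this op: 0; running total: 0)
Op 7: C1 write [C1 write: invalidate ['C0=S'] -> C1=M] -> [I,M] (invalidations this op: 1; running total: 1)
Op 8: C0 write [C0 write: invalidate ['C1=M'] -> C0=M] -> [M,I] (invalidations this op: 1; running total: 2)
Op 9: C1 write [C1 write: invalidate ['C0=M'] -> C1=M] -> [I,M] (invalidations this op: 1; running total: 3)
Op 10: C1 read [C1 read: already in M, no change] -> [I,M] (invalidations this op: 0; running total: 3)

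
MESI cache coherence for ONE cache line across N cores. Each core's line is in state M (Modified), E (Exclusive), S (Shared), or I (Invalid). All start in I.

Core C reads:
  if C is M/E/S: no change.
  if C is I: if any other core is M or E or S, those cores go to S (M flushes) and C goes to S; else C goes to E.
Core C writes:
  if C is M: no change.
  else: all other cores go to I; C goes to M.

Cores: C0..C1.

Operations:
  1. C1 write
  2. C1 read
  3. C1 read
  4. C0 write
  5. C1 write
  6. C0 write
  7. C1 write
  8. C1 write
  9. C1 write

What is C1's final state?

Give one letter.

Op 1: C1 write [C1 write: invalidate none -> C1=M] -> [I,M]
Op 2: C1 read [C1 read: already in M, no change] -> [I,M]
Op 3: C1 read [C1 read: already in M, no change] -> [I,M]
Op 4: C0 write [C0 write: invalidate ['C1=M'] -> C0=M] -> [M,I]
Op 5: C1 write [C1 write: invalidate ['C0=M'] -> C1=M] -> [I,M]
Op 6: C0 write [C0 write: invalidate ['C1=M'] -> C0=M] -> [M,I]
Op 7: C1 write [C1 write: invalidate ['C0=M'] -> C1=M] -> [I,M]
Op 8: C1 write [C1 write: already M (modified), no change] -> [I,M]
Op 9: C1 write [C1 write: already M (modified), no change] -> [I,M]

Answer: M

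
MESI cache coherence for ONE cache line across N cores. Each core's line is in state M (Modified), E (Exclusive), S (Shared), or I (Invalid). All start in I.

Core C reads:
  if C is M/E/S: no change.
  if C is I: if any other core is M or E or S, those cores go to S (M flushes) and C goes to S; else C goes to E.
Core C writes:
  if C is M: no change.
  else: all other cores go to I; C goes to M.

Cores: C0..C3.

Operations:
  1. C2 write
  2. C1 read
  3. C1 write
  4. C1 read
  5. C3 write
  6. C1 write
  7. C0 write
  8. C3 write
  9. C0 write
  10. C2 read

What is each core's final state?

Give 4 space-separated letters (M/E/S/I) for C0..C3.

Answer: S I S I

Derivation:
Op 1: C2 write [C2 write: invalidate none -> C2=M] -> [I,I,M,I]
Op 2: C1 read [C1 read from I: others=['C2=M'] -> C1=S, others downsized to S] -> [I,S,S,I]
Op 3: C1 write [C1 write: invalidate ['C2=S'] -> C1=M] -> [I,M,I,I]
Op 4: C1 read [C1 read: already in M, no change] -> [I,M,I,I]
Op 5: C3 write [C3 write: invalidate ['C1=M'] -> C3=M] -> [I,I,I,M]
Op 6: C1 write [C1 write: invalidate ['C3=M'] -> C1=M] -> [I,M,I,I]
Op 7: C0 write [C0 write: invalidate ['C1=M'] -> C0=M] -> [M,I,I,I]
Op 8: C3 write [C3 write: invalidate ['C0=M'] -> C3=M] -> [I,I,I,M]
Op 9: C0 write [C0 write: invalidate ['C3=M'] -> C0=M] -> [M,I,I,I]
Op 10: C2 read [C2 read from I: others=['C0=M'] -> C2=S, others downsized to S] -> [S,I,S,I]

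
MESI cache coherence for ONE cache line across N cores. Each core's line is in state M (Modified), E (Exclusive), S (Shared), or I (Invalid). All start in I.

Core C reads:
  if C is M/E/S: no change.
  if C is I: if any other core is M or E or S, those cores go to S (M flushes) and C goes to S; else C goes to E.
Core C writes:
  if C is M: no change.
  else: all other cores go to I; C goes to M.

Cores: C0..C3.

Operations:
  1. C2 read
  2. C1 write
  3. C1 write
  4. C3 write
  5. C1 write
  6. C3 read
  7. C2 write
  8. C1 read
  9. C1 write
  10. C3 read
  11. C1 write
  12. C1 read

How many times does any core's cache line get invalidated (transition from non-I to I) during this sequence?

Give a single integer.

Answer: 7

Derivation:
Op 1: C2 read [C2 read from I: no other sharers -> C2=E (exclusive)] -> [I,I,E,I] (invalidations this op: 0; running total: 0)
Op 2: C1 write [C1 write: invalidate ['C2=E'] -> C1=M] -> [I,M,I,I] (invalidations this op: 1; running total: 1)
Op 3: C1 write [C1 write: already M (modified), no change] -> [I,M,I,I] (invalidations this op: 0; running total: 1)
Op 4: C3 write [C3 write: invalidate ['C1=M'] -> C3=M] -> [I,I,I,M] (invalidations this op: 1; running total: 2)
Op 5: C1 write [C1 write: invalidate ['C3=M'] -> C1=M] -> [I,M,I,I] (invalidations this op: 1; running total: 3)
Op 6: C3 read [C3 read from I: others=['C1=M'] -> C3=S, others downsized to S] -> [I,S,I,S] (invalidations this op: 0; running total: 3)
Op 7: C2 write [C2 write: invalidate ['C1=S', 'C3=S'] -> C2=M] -> [I,I,M,I] (invalidations this op: 2; running total: 5)
Op 8: C1 read [C1 read from I: others=['C2=M'] -> C1=S, others downsized to S] -> [I,S,S,I] (invalidations this op: 0; running total: 5)
Op 9: C1 write [C1 write: invalidate ['C2=S'] -> C1=M] -> [I,M,I,I] (invalidations this op: 1; running total: 6)
Op 10: C3 read [C3 read from I: others=['C1=M'] -> C3=S, others downsized to S] -> [I,S,I,S] (invalidations this op: 0; running total: 6)
Op 11: C1 write [C1 write: invalidate ['C3=S'] -> C1=M] -> [I,M,I,I] (invalidations this op: 1; running total: 7)
Op 12: C1 read [C1 read: already in M, no change] -> [I,M,I,I] (invalidations this op: 0; running total: 7)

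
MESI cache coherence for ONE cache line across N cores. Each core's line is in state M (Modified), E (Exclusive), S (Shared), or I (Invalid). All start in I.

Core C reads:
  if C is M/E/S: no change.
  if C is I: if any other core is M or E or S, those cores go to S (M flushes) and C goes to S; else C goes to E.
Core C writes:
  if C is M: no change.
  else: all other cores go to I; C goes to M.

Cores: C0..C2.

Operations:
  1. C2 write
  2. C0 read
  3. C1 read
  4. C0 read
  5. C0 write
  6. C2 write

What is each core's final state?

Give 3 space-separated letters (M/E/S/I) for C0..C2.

Answer: I I M

Derivation:
Op 1: C2 write [C2 write: invalidate none -> C2=M] -> [I,I,M]
Op 2: C0 read [C0 read from I: others=['C2=M'] -> C0=S, others downsized to S] -> [S,I,S]
Op 3: C1 read [C1 read from I: others=['C0=S', 'C2=S'] -> C1=S, others downsized to S] -> [S,S,S]
Op 4: C0 read [C0 read: already in S, no change] -> [S,S,S]
Op 5: C0 write [C0 write: invalidate ['C1=S', 'C2=S'] -> C0=M] -> [M,I,I]
Op 6: C2 write [C2 write: invalidate ['C0=M'] -> C2=M] -> [I,I,M]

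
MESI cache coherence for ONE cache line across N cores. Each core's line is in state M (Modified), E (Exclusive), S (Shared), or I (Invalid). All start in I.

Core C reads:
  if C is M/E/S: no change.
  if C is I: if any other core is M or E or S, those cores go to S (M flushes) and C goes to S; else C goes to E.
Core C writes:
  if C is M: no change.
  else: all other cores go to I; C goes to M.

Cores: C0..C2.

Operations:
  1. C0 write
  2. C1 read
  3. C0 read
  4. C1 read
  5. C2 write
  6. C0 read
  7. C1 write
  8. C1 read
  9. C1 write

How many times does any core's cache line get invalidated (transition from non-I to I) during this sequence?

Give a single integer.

Op 1: C0 write [C0 write: invalidate none -> C0=M] -> [M,I,I] (invalidations this op: 0; running total: 0)
Op 2: C1 read [C1 read from I: others=['C0=M'] -> C1=S, others downsized to S] -> [S,S,I] (invalidations this op: 0; running total: 0)
Op 3: C0 read [C0 read: already in S, no change] -> [S,S,I] (invalidations this op: 0; running total: 0)
Op 4: C1 read [C1 read: already in S, no change] -> [S,S,I] (invalidations this op: 0; running total: 0)
Op 5: C2 write [C2 write: invalidate ['C0=S', 'C1=S'] -> C2=M] -> [I,I,M] (invalidations this op: 2; running total: 2)
Op 6: C0 read [C0 read from I: others=['C2=M'] -> C0=S, others downsized to S] -> [S,I,S] (invalidations this op: 0; running total: 2)
Op 7: C1 write [C1 write: invalidate ['C0=S', 'C2=S'] -> C1=M] -> [I,M,I] (invalidations this op: 2; running total: 4)
Op 8: C1 read [C1 read: already in M, no change] -> [I,M,I] (invalidations this op: 0; running total: 4)
Op 9: C1 write [C1 write: already M (modified), no change] -> [I,M,I] (invalidations this op: 0; running total: 4)

Answer: 4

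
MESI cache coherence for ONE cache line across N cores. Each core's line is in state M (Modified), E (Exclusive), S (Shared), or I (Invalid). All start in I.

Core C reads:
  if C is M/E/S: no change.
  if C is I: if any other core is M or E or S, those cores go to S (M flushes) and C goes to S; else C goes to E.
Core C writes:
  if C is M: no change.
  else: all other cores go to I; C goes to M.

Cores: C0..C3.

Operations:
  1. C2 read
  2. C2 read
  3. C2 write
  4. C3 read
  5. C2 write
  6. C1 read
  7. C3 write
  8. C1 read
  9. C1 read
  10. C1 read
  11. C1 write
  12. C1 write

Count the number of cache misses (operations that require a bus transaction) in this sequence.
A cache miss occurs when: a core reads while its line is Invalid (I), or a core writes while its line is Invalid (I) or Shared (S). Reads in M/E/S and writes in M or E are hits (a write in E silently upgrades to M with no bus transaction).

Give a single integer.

Answer: 7

Derivation:
Op 1: C2 read [C2 read from I: no other sharers -> C2=E (exclusive)] -> [I,I,E,I] [MISS #1: read from I]
Op 2: C2 read [C2 read: already in E, no change] -> [I,I,E,I] [hit: read from E]
Op 3: C2 write [C2 write: invalidate none -> C2=M] -> [I,I,M,I] [hit: write from E is a silent E->M upgrade, no bus transaction]
Op 4: C3 read [C3 read from I: others=['C2=M'] -> C3=S, others downsized to S] -> [I,I,S,S] [MISS #2: read from I]
Op 5: C2 write [C2 write: invalidate ['C3=S'] -> C2=M] -> [I,I,M,I] [MISS #3: write from S]
Op 6: C1 read [C1 read from I: others=['C2=M'] -> C1=S, others downsized to S] -> [I,S,S,I] [MISS #4: read from I]
Op 7: C3 write [C3 write: invalidate ['C1=S', 'C2=S'] -> C3=M] -> [I,I,I,M] [MISS #5: write from I]
Op 8: C1 read [C1 read from I: others=['C3=M'] -> C1=S, others downsized to S] -> [I,S,I,S] [MISS #6: read from I]
Op 9: C1 read [C1 read: already in S, no change] -> [I,S,I,S] [hit: read from S]
Op 10: C1 read [C1 read: already in S, no change] -> [I,S,I,S] [hit: read from S]
Op 11: C1 write [C1 write: invalidate ['C3=S'] -> C1=M] -> [I,M,I,I] [MISS #7: write from S]
Op 12: C1 write [C1 write: already M (modified), no change] -> [I,M,I,I] [hit: write from M]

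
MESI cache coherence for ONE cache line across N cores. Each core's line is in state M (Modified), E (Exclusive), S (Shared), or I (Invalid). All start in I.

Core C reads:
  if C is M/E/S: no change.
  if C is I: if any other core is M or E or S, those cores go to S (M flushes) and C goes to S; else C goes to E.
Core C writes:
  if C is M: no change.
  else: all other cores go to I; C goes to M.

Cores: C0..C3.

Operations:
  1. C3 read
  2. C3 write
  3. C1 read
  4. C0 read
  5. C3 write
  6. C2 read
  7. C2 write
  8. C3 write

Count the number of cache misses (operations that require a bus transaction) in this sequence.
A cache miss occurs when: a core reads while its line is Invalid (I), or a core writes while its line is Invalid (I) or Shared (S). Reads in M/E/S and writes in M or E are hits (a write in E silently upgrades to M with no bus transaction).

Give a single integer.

Op 1: C3 read [C3 read from I: no other sharers -> C3=E (exclusive)] -> [I,I,I,E] [MISS #1: read from I]
Op 2: C3 write [C3 write: invalidate none -> C3=M] -> [I,I,I,M] [hit: write from E is a silent E->M upgrade, no bus transaction]
Op 3: C1 read [C1 read from I: others=['C3=M'] -> C1=S, others downsized to S] -> [I,S,I,S] [MISS #2: read from I]
Op 4: C0 read [C0 read from I: others=['C1=S', 'C3=S'] -> C0=S, others downsized to S] -> [S,S,I,S] [MISS #3: read from I]
Op 5: C3 write [C3 write: invalidate ['C0=S', 'C1=S'] -> C3=M] -> [I,I,I,M] [MISS #4: write from S]
Op 6: C2 read [C2 read from I: others=['C3=M'] -> C2=S, others downsized to S] -> [I,I,S,S] [MISS #5: read from I]
Op 7: C2 write [C2 write: invalidate ['C3=S'] -> C2=M] -> [I,I,M,I] [MISS #6: write from S]
Op 8: C3 write [C3 write: invalidate ['C2=M'] -> C3=M] -> [I,I,I,M] [MISS #7: write from I]

Answer: 7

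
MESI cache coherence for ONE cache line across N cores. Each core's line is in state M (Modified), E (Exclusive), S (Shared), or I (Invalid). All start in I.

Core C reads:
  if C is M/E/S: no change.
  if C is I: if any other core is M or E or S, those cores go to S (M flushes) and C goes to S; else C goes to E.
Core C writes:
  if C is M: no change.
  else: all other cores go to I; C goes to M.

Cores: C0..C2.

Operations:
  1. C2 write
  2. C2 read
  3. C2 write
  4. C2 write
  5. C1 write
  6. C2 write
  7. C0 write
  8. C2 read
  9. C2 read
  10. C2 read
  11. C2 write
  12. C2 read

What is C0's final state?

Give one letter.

Op 1: C2 write [C2 write: invalidate none -> C2=M] -> [I,I,M]
Op 2: C2 read [C2 read: already in M, no change] -> [I,I,M]
Op 3: C2 write [C2 write: already M (modified), no change] -> [I,I,M]
Op 4: C2 write [C2 write: already M (modified), no change] -> [I,I,M]
Op 5: C1 write [C1 write: invalidate ['C2=M'] -> C1=M] -> [I,M,I]
Op 6: C2 write [C2 write: invalidate ['C1=M'] -> C2=M] -> [I,I,M]
Op 7: C0 write [C0 write: invalidate ['C2=M'] -> C0=M] -> [M,I,I]
Op 8: C2 read [C2 read from I: others=['C0=M'] -> C2=S, others downsized to S] -> [S,I,S]
Op 9: C2 read [C2 read: already in S, no change] -> [S,I,S]
Op 10: C2 read [C2 read: already in S, no change] -> [S,I,S]
Op 11: C2 write [C2 write: invalidate ['C0=S'] -> C2=M] -> [I,I,M]
Op 12: C2 read [C2 read: already in M, no change] -> [I,I,M]

Answer: I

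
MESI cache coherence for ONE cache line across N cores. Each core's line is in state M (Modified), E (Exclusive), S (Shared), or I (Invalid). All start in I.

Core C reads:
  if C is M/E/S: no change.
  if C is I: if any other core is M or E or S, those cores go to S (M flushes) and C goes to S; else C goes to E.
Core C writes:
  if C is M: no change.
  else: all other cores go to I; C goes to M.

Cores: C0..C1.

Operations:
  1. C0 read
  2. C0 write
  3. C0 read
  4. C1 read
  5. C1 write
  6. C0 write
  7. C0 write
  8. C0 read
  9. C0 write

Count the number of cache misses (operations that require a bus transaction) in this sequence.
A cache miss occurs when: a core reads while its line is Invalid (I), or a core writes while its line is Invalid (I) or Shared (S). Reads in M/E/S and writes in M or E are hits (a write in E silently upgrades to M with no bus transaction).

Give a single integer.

Answer: 4

Derivation:
Op 1: C0 read [C0 read from I: no other sharers -> C0=E (exclusive)] -> [E,I] [MISS #1: read from I]
Op 2: C0 write [C0 write: invalidate none -> C0=M] -> [M,I] [hit: write from E is a silent E->M upgrade, no bus transaction]
Op 3: C0 read [C0 read: already in M, no change] -> [M,I] [hit: read from M]
Op 4: C1 read [C1 read from I: others=['C0=M'] -> C1=S, others downsized to S] -> [S,S] [MISS #2: read from I]
Op 5: C1 write [C1 write: invalidate ['C0=S'] -> C1=M] -> [I,M] [MISS #3: write from S]
Op 6: C0 write [C0 write: invalidate ['C1=M'] -> C0=M] -> [M,I] [MISS #4: write from I]
Op 7: C0 write [C0 write: already M (modified), no change] -> [M,I] [hit: write from M]
Op 8: C0 read [C0 read: already in M, no change] -> [M,I] [hit: read from M]
Op 9: C0 write [C0 write: already M (modified), no change] -> [M,I] [hit: write from M]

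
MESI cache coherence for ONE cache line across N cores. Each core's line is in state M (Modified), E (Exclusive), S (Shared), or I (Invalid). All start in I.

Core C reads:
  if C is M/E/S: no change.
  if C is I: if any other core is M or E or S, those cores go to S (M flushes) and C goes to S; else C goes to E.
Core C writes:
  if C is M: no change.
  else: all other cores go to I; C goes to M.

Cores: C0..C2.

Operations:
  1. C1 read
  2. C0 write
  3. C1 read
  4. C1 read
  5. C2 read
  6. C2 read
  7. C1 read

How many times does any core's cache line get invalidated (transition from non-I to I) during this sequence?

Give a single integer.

Answer: 1

Derivation:
Op 1: C1 read [C1 read from I: no other sharers -> C1=E (exclusive)] -> [I,E,I] (invalidations this op: 0; running total: 0)
Op 2: C0 write [C0 write: invalidate ['C1=E'] -> C0=M] -> [M,I,I] (invalidations this op: 1; running total: 1)
Op 3: C1 read [C1 read from I: others=['C0=M'] -> C1=S, others downsized to S] -> [S,S,I] (invalidations this op: 0; running total: 1)
Op 4: C1 read [C1 read: already in S, no change] -> [S,S,I] (invalidations this op: 0; running total: 1)
Op 5: C2 read [C2 read from I: others=['C0=S', 'C1=S'] -> C2=S, others downsized to S] -> [S,S,S] (invalidations this op: 0; running total: 1)
Op 6: C2 read [C2 read: already in S, no change] -> [S,S,S] (invalidations this op: 0; running total: 1)
Op 7: C1 read [C1 read: already in S, no change] -> [S,S,S] (invalidations this op: 0; running total: 1)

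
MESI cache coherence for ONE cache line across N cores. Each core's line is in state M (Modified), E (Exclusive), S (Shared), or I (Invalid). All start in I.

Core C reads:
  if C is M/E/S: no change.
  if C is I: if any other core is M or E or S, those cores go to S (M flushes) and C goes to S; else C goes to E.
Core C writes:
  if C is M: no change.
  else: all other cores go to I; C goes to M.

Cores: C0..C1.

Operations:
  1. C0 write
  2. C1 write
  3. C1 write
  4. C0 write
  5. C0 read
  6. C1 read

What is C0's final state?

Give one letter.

Op 1: C0 write [C0 write: invalidate none -> C0=M] -> [M,I]
Op 2: C1 write [C1 write: invalidate ['C0=M'] -> C1=M] -> [I,M]
Op 3: C1 write [C1 write: already M (modified), no change] -> [I,M]
Op 4: C0 write [C0 write: invalidate ['C1=M'] -> C0=M] -> [M,I]
Op 5: C0 read [C0 read: already in M, no change] -> [M,I]
Op 6: C1 read [C1 read from I: others=['C0=M'] -> C1=S, others downsized to S] -> [S,S]

Answer: S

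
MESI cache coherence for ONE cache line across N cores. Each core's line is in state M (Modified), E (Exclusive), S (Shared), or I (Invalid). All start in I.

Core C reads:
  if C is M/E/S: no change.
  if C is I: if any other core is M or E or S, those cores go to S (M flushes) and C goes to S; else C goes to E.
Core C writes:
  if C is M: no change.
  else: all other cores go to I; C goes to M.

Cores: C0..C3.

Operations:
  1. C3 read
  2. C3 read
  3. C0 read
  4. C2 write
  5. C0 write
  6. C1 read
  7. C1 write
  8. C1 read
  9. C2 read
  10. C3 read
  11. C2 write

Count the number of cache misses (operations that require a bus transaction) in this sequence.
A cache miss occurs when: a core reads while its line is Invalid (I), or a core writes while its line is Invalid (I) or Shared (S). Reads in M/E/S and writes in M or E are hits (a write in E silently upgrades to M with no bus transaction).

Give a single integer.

Op 1: C3 read [C3 read from I: no other sharers -> C3=E (exclusive)] -> [I,I,I,E] [MISS #1: read from I]
Op 2: C3 read [C3 read: already in E, no change] -> [I,I,I,E] [hit: read from E]
Op 3: C0 read [C0 read from I: others=['C3=E'] -> C0=S, others downsized to S] -> [S,I,I,S] [MISS #2: read from I]
Op 4: C2 write [C2 write: invalidate ['C0=S', 'C3=S'] -> C2=M] -> [I,I,M,I] [MISS #3: write from I]
Op 5: C0 write [C0 write: invalidate ['C2=M'] -> C0=M] -> [M,I,I,I] [MISS #4: write from I]
Op 6: C1 read [C1 read from I: others=['C0=M'] -> C1=S, others downsized to S] -> [S,S,I,I] [MISS #5: read from I]
Op 7: C1 write [C1 write: invalidate ['C0=S'] -> C1=M] -> [I,M,I,I] [MISS #6: write from S]
Op 8: C1 read [C1 read: already in M, no change] -> [I,M,I,I] [hit: read from M]
Op 9: C2 read [C2 read from I: others=['C1=M'] -> C2=S, others downsized to S] -> [I,S,S,I] [MISS #7: read from I]
Op 10: C3 read [C3 read from I: others=['C1=S', 'C2=S'] -> C3=S, others downsized to S] -> [I,S,S,S] [MISS #8: read from I]
Op 11: C2 write [C2 write: invalidate ['C1=S', 'C3=S'] -> C2=M] -> [I,I,M,I] [MISS #9: write from S]

Answer: 9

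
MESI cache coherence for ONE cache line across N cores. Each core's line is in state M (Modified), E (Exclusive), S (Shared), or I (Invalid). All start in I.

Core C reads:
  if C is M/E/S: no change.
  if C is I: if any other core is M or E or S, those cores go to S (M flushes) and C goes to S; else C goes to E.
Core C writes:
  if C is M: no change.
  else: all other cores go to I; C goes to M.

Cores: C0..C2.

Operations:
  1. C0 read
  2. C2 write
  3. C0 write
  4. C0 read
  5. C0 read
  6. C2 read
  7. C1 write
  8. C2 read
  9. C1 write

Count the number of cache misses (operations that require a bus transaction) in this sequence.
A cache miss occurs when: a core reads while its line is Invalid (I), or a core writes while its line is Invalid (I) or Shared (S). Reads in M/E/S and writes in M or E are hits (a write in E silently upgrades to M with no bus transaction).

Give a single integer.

Answer: 7

Derivation:
Op 1: C0 read [C0 read from I: no other sharers -> C0=E (exclusive)] -> [E,I,I] [MISS #1: read from I]
Op 2: C2 write [C2 write: invalidate ['C0=E'] -> C2=M] -> [I,I,M] [MISS #2: write from I]
Op 3: C0 write [C0 write: invalidate ['C2=M'] -> C0=M] -> [M,I,I] [MISS #3: write from I]
Op 4: C0 read [C0 read: already in M, no change] -> [M,I,I] [hit: read from M]
Op 5: C0 read [C0 read: already in M, no change] -> [M,I,I] [hit: read from M]
Op 6: C2 read [C2 read from I: others=['C0=M'] -> C2=S, others downsized to S] -> [S,I,S] [MISS #4: read from I]
Op 7: C1 write [C1 write: invalidate ['C0=S', 'C2=S'] -> C1=M] -> [I,M,I] [MISS #5: write from I]
Op 8: C2 read [C2 read from I: others=['C1=M'] -> C2=S, others downsized to S] -> [I,S,S] [MISS #6: read from I]
Op 9: C1 write [C1 write: invalidate ['C2=S'] -> C1=M] -> [I,M,I] [MISS #7: write from S]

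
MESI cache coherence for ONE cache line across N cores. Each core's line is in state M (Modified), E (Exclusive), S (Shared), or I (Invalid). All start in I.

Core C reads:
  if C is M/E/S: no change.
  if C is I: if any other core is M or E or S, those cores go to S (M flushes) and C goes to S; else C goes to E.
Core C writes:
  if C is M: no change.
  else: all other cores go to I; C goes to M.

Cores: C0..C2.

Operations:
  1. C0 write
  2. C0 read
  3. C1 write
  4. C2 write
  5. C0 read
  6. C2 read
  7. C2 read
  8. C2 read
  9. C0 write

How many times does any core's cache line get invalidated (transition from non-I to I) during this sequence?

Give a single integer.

Op 1: C0 write [C0 write: invalidate none -> C0=M] -> [M,I,I] (invalidations this op: 0; running total: 0)
Op 2: C0 read [C0 read: already in M, no change] -> [M,I,I] (invalidations this op: 0; running total: 0)
Op 3: C1 write [C1 write: invalidate ['C0=M'] -> C1=M] -> [I,M,I] (invalidations this op: 1; running total: 1)
Op 4: C2 write [C2 write: invalidate ['C1=M'] -> C2=M] -> [I,I,M] (invalidations this op: 1; running total: 2)
Op 5: C0 read [C0 read from I: others=['C2=M'] -> C0=S, others downsized to S] -> [S,I,S] (invalidations this op: 0; running total: 2)
Op 6: C2 read [C2 read: already in S, no change] -> [S,I,S] (invalidations this op: 0; running total: 2)
Op 7: C2 read [C2 read: already in S, no change] -> [S,I,S] (invalidations this op: 0; running total: 2)
Op 8: C2 read [C2 read: already in S, no change] -> [S,I,S] (invalidations this op: 0; running total: 2)
Op 9: C0 write [C0 write: invalidate ['C2=S'] -> C0=M] -> [M,I,I] (invalidations this op: 1; running total: 3)

Answer: 3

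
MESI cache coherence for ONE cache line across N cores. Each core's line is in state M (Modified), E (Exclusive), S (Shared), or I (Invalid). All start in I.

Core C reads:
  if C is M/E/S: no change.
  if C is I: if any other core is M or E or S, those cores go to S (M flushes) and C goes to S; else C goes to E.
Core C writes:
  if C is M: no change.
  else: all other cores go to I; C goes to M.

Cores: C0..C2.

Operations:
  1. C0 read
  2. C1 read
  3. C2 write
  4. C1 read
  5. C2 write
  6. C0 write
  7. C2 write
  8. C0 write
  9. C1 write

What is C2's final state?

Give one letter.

Answer: I

Derivation:
Op 1: C0 read [C0 read from I: no other sharers -> C0=E (exclusive)] -> [E,I,I]
Op 2: C1 read [C1 read from I: others=['C0=E'] -> C1=S, others downsized to S] -> [S,S,I]
Op 3: C2 write [C2 write: invalidate ['C0=S', 'C1=S'] -> C2=M] -> [I,I,M]
Op 4: C1 read [C1 read from I: others=['C2=M'] -> C1=S, others downsized to S] -> [I,S,S]
Op 5: C2 write [C2 write: invalidate ['C1=S'] -> C2=M] -> [I,I,M]
Op 6: C0 write [C0 write: invalidate ['C2=M'] -> C0=M] -> [M,I,I]
Op 7: C2 write [C2 write: invalidate ['C0=M'] -> C2=M] -> [I,I,M]
Op 8: C0 write [C0 write: invalidate ['C2=M'] -> C0=M] -> [M,I,I]
Op 9: C1 write [C1 write: invalidate ['C0=M'] -> C1=M] -> [I,M,I]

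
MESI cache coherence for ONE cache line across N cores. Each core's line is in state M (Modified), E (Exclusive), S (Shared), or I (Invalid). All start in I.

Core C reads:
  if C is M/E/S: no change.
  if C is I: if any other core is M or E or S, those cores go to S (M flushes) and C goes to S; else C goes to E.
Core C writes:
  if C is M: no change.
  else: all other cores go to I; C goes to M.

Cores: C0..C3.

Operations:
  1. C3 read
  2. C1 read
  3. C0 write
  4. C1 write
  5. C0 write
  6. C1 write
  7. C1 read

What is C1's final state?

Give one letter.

Answer: M

Derivation:
Op 1: C3 read [C3 read from I: no other sharers -> C3=E (exclusive)] -> [I,I,I,E]
Op 2: C1 read [C1 read from I: others=['C3=E'] -> C1=S, others downsized to S] -> [I,S,I,S]
Op 3: C0 write [C0 write: invalidate ['C1=S', 'C3=S'] -> C0=M] -> [M,I,I,I]
Op 4: C1 write [C1 write: invalidate ['C0=M'] -> C1=M] -> [I,M,I,I]
Op 5: C0 write [C0 write: invalidate ['C1=M'] -> C0=M] -> [M,I,I,I]
Op 6: C1 write [C1 write: invalidate ['C0=M'] -> C1=M] -> [I,M,I,I]
Op 7: C1 read [C1 read: already in M, no change] -> [I,M,I,I]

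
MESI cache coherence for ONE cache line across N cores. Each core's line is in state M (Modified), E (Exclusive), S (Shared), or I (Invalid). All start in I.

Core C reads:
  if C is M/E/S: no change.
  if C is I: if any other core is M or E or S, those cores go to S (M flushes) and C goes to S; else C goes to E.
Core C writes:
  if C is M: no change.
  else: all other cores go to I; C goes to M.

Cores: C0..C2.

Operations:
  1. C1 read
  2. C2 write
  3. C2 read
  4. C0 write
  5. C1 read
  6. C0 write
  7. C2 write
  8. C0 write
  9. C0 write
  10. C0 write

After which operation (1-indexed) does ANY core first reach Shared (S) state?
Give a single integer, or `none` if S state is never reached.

Op 1: C1 read [C1 read from I: no other sharers -> C1=E (exclusive)] -> [I,E,I]
Op 2: C2 write [C2 write: invalidate ['C1=E'] -> C2=M] -> [I,I,M]
Op 3: C2 read [C2 read: already in M, no change] -> [I,I,M]
Op 4: C0 write [C0 write: invalidate ['C2=M'] -> C0=M] -> [M,I,I]
Op 5: C1 read [C1 read from I: others=['C0=M'] -> C1=S, others downsized to S] -> [S,S,I]
  -> First S state at op 5; remaining ops need not be traced.

Answer: 5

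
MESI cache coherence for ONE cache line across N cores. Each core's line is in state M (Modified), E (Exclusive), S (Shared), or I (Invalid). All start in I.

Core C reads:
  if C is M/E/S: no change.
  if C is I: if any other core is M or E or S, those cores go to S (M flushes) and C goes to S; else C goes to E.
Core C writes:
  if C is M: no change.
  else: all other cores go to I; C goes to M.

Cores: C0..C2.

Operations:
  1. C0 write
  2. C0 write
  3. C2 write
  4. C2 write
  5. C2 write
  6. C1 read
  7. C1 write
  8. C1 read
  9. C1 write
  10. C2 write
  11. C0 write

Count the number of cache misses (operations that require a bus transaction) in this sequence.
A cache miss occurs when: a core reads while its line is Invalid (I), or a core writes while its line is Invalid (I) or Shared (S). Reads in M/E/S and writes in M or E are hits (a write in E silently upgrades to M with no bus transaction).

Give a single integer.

Op 1: C0 write [C0 write: invalidate none -> C0=M] -> [M,I,I] [MISS #1: write from I]
Op 2: C0 write [C0 write: already M (modified), no change] -> [M,I,I] [hit: write from M]
Op 3: C2 write [C2 write: invalidate ['C0=M'] -> C2=M] -> [I,I,M] [MISS #2: write from I]
Op 4: C2 write [C2 write: already M (modified), no change] -> [I,I,M] [hit: write from M]
Op 5: C2 write [C2 write: already M (modified), no change] -> [I,I,M] [hit: write from M]
Op 6: C1 read [C1 read from I: others=['C2=M'] -> C1=S, others downsized to S] -> [I,S,S] [MISS #3: read from I]
Op 7: C1 write [C1 write: invalidate ['C2=S'] -> C1=M] -> [I,M,I] [MISS #4: write from S]
Op 8: C1 read [C1 read: already in M, no change] -> [I,M,I] [hit: read from M]
Op 9: C1 write [C1 write: already M (modified), no change] -> [I,M,I] [hit: write from M]
Op 10: C2 write [C2 write: invalidate ['C1=M'] -> C2=M] -> [I,I,M] [MISS #5: write from I]
Op 11: C0 write [C0 write: invalidate ['C2=M'] -> C0=M] -> [M,I,I] [MISS #6: write from I]

Answer: 6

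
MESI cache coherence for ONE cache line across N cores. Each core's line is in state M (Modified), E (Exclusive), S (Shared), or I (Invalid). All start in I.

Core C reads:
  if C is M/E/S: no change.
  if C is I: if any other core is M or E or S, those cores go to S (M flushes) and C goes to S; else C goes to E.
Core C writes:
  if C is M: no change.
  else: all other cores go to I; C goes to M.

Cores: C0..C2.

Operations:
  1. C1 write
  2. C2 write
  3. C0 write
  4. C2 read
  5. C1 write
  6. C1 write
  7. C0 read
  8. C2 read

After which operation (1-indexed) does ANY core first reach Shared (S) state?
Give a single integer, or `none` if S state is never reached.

Answer: 4

Derivation:
Op 1: C1 write [C1 write: invalidate none -> C1=M] -> [I,M,I]
Op 2: C2 write [C2 write: invalidate ['C1=M'] -> C2=M] -> [I,I,M]
Op 3: C0 write [C0 write: invalidate ['C2=M'] -> C0=M] -> [M,I,I]
Op 4: C2 read [C2 read from I: others=['C0=M'] -> C2=S, others downsized to S] -> [S,I,S]
  -> First S state at op 4; remaining ops need not be traced.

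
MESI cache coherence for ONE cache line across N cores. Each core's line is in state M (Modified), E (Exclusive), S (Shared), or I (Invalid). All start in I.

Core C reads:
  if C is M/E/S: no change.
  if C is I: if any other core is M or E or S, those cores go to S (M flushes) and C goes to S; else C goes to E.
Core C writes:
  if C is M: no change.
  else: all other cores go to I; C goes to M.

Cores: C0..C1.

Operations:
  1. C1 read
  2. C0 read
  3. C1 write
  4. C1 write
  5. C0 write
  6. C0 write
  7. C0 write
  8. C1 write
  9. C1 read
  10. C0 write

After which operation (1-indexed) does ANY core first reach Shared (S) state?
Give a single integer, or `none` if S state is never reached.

Answer: 2

Derivation:
Op 1: C1 read [C1 read from I: no other sharers -> C1=E (exclusive)] -> [I,E]
Op 2: C0 read [C0 read from I: others=['C1=E'] -> C0=S, others downsized to S] -> [S,S]
  -> First S state at op 2; remaining ops need not be traced.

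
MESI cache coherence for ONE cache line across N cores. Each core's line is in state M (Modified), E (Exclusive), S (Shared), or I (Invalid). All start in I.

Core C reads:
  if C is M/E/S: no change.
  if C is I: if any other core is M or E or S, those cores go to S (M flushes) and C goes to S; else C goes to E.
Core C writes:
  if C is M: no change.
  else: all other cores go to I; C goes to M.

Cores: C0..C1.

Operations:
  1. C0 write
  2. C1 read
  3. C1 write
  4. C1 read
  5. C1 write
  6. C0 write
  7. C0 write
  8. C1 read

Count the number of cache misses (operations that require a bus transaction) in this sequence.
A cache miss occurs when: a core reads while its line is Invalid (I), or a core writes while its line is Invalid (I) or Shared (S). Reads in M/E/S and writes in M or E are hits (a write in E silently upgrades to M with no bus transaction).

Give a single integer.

Answer: 5

Derivation:
Op 1: C0 write [C0 write: invalidate none -> C0=M] -> [M,I] [MISS #1: write from I]
Op 2: C1 read [C1 read from I: others=['C0=M'] -> C1=S, others downsized to S] -> [S,S] [MISS #2: read from I]
Op 3: C1 write [C1 write: invalidate ['C0=S'] -> C1=M] -> [I,M] [MISS #3: write from S]
Op 4: C1 read [C1 read: already in M, no change] -> [I,M] [hit: read from M]
Op 5: C1 write [C1 write: already M (modified), no change] -> [I,M] [hit: write from M]
Op 6: C0 write [C0 write: invalidate ['C1=M'] -> C0=M] -> [M,I] [MISS #4: write from I]
Op 7: C0 write [C0 write: already M (modified), no change] -> [M,I] [hit: write from M]
Op 8: C1 read [C1 read from I: others=['C0=M'] -> C1=S, others downsized to S] -> [S,S] [MISS #5: read from I]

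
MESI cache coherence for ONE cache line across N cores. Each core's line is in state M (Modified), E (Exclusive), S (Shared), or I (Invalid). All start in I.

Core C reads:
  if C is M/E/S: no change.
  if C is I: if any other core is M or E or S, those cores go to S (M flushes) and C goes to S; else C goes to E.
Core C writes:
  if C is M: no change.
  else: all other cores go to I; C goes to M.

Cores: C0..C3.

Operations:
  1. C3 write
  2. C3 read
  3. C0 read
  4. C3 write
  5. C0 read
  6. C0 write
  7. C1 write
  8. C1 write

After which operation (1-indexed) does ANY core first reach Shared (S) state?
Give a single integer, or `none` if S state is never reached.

Op 1: C3 write [C3 write: invalidate none -> C3=M] -> [I,I,I,M]
Op 2: C3 read [C3 read: already in M, no change] -> [I,I,I,M]
Op 3: C0 read [C0 read from I: others=['C3=M'] -> C0=S, others downsized to S] -> [S,I,I,S]
  -> First S state at op 3; remaining ops need not be traced.

Answer: 3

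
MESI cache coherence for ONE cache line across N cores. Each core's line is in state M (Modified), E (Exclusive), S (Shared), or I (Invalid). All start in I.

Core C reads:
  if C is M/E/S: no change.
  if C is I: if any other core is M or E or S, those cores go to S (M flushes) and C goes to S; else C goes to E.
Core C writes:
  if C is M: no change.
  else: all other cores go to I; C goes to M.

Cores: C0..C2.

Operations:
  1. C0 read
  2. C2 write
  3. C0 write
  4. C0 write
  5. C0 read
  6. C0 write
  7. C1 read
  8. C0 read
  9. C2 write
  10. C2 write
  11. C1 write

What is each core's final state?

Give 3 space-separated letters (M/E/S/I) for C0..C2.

Answer: I M I

Derivation:
Op 1: C0 read [C0 read from I: no other sharers -> C0=E (exclusive)] -> [E,I,I]
Op 2: C2 write [C2 write: invalidate ['C0=E'] -> C2=M] -> [I,I,M]
Op 3: C0 write [C0 write: invalidate ['C2=M'] -> C0=M] -> [M,I,I]
Op 4: C0 write [C0 write: already M (modified), no change] -> [M,I,I]
Op 5: C0 read [C0 read: already in M, no change] -> [M,I,I]
Op 6: C0 write [C0 write: already M (modified), no change] -> [M,I,I]
Op 7: C1 read [C1 read from I: others=['C0=M'] -> C1=S, others downsized to S] -> [S,S,I]
Op 8: C0 read [C0 read: already in S, no change] -> [S,S,I]
Op 9: C2 write [C2 write: invalidate ['C0=S', 'C1=S'] -> C2=M] -> [I,I,M]
Op 10: C2 write [C2 write: already M (modified), no change] -> [I,I,M]
Op 11: C1 write [C1 write: invalidate ['C2=M'] -> C1=M] -> [I,M,I]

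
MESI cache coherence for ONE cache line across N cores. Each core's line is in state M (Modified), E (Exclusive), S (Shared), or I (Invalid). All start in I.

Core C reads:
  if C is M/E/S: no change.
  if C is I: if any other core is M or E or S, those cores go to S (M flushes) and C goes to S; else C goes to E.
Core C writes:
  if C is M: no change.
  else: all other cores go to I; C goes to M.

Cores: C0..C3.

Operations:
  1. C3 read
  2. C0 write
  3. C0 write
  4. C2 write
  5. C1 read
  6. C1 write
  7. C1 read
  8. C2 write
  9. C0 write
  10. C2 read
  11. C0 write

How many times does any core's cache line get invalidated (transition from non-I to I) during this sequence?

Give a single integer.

Answer: 6

Derivation:
Op 1: C3 read [C3 read from I: no other sharers -> C3=E (exclusive)] -> [I,I,I,E] (invalidations this op: 0; running total: 0)
Op 2: C0 write [C0 write: invalidate ['C3=E'] -> C0=M] -> [M,I,I,I] (invalidations this op: 1; running total: 1)
Op 3: C0 write [C0 write: already M (modified), no change] -> [M,I,I,I] (invalidations this op: 0; running total: 1)
Op 4: C2 write [C2 write: invalidate ['C0=M'] -> C2=M] -> [I,I,M,I] (invalidations this op: 1; running total: 2)
Op 5: C1 read [C1 read from I: others=['C2=M'] -> C1=S, others downsized to S] -> [I,S,S,I] (invalidations this op: 0; running total: 2)
Op 6: C1 write [C1 write: invalidate ['C2=S'] -> C1=M] -> [I,M,I,I] (invalidations this op: 1; running total: 3)
Op 7: C1 read [C1 read: already in M, no change] -> [I,M,I,I] (invalidations this op: 0; running total: 3)
Op 8: C2 write [C2 write: invalidate ['C1=M'] -> C2=M] -> [I,I,M,I] (invalidations this op: 1; running total: 4)
Op 9: C0 write [C0 write: invalidate ['C2=M'] -> C0=M] -> [M,I,I,I] (invalidations this op: 1; running total: 5)
Op 10: C2 read [C2 read from I: others=['C0=M'] -> C2=S, others downsized to S] -> [S,I,S,I] (invalidations this op: 0; running total: 5)
Op 11: C0 write [C0 write: invalidate ['C2=S'] -> C0=M] -> [M,I,I,I] (invalidations this op: 1; running total: 6)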